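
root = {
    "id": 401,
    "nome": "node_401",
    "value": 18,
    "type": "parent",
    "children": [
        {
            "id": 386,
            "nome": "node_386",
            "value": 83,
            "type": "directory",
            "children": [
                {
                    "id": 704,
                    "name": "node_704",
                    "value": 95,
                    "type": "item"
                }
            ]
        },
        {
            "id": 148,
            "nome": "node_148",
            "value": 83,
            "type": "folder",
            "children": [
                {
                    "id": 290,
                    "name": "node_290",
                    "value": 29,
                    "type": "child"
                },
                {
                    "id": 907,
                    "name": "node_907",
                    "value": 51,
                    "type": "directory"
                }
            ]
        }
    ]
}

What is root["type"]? "parent"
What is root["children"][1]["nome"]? "node_148"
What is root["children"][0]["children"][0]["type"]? "item"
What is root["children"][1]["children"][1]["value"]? 51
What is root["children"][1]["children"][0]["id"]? 290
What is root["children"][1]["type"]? "folder"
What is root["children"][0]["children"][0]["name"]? "node_704"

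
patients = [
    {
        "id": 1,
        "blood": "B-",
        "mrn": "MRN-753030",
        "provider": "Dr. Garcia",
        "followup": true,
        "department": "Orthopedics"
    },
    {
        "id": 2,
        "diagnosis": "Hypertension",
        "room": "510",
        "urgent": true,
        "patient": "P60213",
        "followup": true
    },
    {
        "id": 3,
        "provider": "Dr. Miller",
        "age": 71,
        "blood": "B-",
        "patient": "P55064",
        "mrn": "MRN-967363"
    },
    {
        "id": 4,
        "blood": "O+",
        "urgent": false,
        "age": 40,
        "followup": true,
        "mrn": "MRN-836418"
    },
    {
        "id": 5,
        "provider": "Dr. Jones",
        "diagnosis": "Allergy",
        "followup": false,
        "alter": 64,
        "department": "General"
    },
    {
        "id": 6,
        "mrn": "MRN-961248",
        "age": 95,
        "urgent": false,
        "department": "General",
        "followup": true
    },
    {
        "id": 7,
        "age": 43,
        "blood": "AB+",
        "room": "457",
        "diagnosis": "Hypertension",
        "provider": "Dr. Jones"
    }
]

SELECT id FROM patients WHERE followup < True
[5]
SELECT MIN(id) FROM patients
1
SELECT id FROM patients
[1, 2, 3, 4, 5, 6, 7]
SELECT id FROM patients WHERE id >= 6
[6, 7]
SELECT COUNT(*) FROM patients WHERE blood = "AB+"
1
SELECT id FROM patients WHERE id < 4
[1, 2, 3]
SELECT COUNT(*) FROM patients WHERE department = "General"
2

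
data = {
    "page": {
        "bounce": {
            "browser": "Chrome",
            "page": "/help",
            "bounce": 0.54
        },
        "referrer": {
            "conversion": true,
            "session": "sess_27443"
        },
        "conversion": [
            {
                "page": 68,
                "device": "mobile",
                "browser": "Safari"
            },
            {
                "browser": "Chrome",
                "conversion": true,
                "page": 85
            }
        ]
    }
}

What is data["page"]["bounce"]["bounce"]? 0.54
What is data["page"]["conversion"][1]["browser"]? "Chrome"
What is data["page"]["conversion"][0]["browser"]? "Safari"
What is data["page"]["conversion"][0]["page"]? 68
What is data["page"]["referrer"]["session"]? "sess_27443"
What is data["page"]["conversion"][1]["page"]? 85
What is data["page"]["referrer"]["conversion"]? True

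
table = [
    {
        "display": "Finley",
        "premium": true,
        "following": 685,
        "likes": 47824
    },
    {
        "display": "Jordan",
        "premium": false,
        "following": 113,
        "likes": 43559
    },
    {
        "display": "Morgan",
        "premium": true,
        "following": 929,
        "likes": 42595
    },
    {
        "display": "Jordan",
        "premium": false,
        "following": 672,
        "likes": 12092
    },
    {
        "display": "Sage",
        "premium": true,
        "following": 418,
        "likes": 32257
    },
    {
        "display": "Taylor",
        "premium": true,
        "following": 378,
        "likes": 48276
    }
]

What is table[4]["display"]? "Sage"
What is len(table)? 6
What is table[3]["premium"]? False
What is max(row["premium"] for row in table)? True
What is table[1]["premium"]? False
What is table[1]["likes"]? 43559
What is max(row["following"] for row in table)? 929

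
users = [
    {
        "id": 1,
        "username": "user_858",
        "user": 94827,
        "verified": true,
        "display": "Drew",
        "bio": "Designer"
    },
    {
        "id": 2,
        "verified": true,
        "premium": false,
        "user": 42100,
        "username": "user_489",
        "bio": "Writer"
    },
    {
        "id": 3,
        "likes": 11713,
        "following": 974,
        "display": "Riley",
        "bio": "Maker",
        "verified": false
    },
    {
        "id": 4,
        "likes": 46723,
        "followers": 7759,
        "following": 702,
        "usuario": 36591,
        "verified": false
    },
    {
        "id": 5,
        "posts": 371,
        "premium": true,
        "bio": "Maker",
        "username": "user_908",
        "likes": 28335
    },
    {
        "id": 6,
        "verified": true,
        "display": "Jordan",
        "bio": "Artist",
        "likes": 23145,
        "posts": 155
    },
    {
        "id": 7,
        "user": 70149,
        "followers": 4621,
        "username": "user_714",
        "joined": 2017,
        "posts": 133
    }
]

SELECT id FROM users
[1, 2, 3, 4, 5, 6, 7]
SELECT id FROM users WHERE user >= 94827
[1]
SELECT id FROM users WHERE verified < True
[3, 4]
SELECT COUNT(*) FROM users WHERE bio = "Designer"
1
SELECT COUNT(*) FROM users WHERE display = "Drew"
1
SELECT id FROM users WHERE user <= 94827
[1, 2, 7]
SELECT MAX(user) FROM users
94827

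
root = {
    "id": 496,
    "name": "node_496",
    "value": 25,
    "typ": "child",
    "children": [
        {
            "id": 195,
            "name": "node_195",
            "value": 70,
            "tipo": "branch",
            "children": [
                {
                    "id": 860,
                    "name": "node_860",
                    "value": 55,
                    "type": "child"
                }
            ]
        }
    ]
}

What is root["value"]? 25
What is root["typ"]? "child"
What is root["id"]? 496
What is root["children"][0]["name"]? "node_195"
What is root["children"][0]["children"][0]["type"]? "child"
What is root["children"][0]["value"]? 70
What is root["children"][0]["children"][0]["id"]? 860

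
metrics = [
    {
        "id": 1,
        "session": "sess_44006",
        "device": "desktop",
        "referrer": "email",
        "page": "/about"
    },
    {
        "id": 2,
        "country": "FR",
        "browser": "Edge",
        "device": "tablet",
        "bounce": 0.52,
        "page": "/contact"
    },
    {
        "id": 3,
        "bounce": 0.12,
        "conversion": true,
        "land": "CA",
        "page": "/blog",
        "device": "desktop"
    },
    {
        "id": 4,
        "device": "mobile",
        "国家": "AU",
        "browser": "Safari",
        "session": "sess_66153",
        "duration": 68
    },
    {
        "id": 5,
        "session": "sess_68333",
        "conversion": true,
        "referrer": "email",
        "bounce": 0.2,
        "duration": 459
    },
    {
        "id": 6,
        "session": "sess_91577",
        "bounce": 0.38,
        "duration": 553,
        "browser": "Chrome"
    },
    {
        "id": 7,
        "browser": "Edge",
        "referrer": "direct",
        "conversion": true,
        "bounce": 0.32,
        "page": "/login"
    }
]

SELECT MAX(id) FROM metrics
7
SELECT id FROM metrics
[1, 2, 3, 4, 5, 6, 7]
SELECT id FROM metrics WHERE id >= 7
[7]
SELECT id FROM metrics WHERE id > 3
[4, 5, 6, 7]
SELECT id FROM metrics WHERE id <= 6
[1, 2, 3, 4, 5, 6]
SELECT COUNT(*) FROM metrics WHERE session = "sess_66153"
1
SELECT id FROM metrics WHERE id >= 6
[6, 7]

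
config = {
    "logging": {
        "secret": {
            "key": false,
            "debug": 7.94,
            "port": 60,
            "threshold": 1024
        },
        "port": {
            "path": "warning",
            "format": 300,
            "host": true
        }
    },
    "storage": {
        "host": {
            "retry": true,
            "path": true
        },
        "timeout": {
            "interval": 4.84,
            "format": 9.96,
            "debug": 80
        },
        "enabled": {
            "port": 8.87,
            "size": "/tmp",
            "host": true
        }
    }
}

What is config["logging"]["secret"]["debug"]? 7.94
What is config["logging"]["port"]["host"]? True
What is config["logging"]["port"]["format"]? 300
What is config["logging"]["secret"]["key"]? False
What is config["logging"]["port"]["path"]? "warning"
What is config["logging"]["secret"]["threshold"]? 1024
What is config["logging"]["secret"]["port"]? 60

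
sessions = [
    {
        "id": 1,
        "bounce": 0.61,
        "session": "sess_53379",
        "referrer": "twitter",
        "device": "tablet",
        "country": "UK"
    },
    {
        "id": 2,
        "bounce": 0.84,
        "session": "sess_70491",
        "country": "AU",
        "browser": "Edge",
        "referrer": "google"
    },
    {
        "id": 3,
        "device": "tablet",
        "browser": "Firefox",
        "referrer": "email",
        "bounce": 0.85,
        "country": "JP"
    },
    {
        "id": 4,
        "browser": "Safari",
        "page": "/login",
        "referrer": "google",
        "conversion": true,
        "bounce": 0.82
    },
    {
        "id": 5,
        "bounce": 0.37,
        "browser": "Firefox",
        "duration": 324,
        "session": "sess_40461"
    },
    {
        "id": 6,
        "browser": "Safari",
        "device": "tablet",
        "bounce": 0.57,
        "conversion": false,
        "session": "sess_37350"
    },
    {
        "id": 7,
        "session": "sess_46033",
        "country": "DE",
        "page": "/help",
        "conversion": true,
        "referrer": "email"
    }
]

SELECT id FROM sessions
[1, 2, 3, 4, 5, 6, 7]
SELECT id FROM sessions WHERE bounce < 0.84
[1, 4, 5, 6]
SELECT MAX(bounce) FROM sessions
0.85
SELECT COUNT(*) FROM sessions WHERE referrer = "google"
2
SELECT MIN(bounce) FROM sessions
0.37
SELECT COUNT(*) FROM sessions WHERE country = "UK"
1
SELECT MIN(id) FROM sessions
1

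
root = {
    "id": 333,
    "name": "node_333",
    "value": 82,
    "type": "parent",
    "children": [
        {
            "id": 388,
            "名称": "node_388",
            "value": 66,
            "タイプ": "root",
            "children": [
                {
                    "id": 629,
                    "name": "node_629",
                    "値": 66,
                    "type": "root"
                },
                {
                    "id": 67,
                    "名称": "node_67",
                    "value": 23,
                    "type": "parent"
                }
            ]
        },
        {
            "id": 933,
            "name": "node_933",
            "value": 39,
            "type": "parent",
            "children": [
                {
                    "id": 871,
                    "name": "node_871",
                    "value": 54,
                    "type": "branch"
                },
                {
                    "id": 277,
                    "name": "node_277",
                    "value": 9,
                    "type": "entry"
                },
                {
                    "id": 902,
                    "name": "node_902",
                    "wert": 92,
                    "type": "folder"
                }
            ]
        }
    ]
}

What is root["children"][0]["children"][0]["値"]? 66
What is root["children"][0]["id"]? 388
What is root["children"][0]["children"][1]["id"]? 67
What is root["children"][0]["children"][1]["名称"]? "node_67"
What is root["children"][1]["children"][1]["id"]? 277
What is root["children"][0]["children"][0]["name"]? "node_629"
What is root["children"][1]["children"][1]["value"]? 9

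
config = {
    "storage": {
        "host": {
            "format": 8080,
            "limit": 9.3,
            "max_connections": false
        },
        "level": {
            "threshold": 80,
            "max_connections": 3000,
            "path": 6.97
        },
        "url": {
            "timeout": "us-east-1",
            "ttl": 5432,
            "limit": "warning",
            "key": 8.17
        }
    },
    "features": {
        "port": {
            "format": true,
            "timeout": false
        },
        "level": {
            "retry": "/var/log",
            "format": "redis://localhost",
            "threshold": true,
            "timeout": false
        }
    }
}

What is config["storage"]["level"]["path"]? 6.97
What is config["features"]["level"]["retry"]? "/var/log"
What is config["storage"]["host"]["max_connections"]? False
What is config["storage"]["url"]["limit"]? "warning"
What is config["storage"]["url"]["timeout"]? "us-east-1"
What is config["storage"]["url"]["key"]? 8.17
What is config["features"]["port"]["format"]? True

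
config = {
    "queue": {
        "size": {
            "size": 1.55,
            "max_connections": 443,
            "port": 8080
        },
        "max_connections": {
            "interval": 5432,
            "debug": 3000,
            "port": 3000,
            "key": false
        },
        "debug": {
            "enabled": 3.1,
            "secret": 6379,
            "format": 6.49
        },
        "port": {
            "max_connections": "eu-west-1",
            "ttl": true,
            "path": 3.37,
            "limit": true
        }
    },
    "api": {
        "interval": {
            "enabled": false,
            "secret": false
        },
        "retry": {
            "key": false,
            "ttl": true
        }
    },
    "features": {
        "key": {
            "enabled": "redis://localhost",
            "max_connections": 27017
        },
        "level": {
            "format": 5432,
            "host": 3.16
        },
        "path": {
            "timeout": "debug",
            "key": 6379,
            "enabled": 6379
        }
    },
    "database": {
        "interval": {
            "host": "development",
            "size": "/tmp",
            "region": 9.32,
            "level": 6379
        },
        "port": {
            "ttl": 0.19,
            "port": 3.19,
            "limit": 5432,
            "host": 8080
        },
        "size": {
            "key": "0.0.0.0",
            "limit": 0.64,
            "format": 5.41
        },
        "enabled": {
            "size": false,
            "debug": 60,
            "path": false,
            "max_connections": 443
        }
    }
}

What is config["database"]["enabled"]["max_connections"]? 443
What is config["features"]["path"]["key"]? 6379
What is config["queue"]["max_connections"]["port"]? 3000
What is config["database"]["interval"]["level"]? 6379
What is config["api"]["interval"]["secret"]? False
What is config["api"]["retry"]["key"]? False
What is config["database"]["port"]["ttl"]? 0.19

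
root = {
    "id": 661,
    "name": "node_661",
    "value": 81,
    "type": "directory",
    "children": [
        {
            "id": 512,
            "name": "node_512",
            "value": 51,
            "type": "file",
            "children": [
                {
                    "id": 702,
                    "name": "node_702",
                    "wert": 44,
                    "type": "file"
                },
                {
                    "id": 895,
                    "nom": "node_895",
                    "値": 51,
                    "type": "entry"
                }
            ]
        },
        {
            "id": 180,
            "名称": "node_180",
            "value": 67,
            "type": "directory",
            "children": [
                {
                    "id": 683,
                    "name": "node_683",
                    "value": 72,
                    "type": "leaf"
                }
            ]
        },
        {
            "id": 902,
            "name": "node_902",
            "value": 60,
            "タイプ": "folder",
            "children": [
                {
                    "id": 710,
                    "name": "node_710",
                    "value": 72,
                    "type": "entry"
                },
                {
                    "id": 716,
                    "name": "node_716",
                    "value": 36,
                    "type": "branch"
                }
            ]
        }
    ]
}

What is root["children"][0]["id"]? 512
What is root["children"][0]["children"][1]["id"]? 895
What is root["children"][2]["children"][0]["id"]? 710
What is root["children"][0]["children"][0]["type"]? "file"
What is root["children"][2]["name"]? "node_902"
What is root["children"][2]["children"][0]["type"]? "entry"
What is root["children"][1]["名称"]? "node_180"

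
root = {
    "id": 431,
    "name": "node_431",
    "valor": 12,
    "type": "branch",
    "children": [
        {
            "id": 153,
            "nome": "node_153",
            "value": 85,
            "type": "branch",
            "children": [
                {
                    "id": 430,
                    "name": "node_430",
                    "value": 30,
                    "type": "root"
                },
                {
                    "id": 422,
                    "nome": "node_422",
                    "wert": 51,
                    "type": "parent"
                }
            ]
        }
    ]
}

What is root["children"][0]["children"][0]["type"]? "root"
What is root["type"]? "branch"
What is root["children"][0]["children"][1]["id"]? 422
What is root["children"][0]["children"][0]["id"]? 430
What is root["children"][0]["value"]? 85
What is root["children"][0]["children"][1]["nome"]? "node_422"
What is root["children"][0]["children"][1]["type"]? "parent"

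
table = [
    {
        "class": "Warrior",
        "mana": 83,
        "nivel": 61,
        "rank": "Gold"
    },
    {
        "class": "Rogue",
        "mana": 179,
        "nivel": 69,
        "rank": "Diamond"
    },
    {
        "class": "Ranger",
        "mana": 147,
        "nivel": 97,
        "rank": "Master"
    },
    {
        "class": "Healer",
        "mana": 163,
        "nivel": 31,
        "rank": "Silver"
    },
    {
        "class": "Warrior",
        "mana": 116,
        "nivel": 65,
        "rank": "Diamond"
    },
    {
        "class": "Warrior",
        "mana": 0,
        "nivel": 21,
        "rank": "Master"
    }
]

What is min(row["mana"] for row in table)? 0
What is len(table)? 6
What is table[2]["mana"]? 147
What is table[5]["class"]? "Warrior"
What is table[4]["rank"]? "Diamond"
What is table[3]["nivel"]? 31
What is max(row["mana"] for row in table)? 179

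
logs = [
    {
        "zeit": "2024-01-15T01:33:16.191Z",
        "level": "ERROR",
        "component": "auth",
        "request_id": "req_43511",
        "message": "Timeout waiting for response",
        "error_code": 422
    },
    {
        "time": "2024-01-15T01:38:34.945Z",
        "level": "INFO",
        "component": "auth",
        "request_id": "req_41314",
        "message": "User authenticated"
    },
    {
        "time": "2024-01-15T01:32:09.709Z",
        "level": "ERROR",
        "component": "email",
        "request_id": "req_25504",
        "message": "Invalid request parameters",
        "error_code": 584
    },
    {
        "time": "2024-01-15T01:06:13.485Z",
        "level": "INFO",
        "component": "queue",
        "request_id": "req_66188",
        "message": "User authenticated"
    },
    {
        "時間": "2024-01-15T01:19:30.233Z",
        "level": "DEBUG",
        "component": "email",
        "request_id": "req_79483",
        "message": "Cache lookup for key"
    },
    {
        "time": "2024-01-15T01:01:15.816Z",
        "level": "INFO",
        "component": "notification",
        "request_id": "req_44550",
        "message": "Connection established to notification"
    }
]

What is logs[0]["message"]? "Timeout waiting for response"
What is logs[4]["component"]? "email"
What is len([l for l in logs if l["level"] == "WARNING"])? 0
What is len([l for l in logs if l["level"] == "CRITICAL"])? 0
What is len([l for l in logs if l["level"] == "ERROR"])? 2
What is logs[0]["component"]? "auth"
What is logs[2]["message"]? "Invalid request parameters"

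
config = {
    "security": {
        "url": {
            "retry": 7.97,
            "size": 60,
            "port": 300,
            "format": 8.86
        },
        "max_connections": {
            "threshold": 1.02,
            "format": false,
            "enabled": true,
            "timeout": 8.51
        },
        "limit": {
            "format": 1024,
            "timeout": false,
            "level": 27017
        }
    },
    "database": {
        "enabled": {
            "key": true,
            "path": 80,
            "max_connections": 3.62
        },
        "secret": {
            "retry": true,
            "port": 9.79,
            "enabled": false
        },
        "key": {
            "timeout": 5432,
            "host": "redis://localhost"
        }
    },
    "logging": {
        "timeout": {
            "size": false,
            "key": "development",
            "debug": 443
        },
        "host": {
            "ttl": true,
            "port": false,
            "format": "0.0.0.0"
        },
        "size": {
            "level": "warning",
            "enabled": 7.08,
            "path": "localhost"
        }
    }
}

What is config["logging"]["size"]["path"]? "localhost"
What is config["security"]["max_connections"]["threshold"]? 1.02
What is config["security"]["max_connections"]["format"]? False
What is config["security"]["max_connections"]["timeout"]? 8.51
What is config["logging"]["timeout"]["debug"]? 443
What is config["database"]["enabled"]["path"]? 80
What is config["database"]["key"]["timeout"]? 5432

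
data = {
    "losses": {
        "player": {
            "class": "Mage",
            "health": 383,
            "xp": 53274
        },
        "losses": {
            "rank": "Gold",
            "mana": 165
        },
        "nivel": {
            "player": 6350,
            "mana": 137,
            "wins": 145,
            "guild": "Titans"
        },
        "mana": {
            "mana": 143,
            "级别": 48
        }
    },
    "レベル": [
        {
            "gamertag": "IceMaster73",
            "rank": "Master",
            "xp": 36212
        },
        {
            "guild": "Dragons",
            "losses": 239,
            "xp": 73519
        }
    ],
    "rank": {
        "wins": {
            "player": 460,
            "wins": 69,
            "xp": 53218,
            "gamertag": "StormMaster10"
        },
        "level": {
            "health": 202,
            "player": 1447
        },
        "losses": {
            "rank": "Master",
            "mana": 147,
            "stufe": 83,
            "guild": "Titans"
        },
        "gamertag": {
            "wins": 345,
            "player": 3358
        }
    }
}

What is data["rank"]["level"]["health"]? 202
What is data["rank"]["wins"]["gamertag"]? "StormMaster10"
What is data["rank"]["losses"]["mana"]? 147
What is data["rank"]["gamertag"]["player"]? 3358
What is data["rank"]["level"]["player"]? 1447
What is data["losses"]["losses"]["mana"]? 165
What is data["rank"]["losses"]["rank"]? "Master"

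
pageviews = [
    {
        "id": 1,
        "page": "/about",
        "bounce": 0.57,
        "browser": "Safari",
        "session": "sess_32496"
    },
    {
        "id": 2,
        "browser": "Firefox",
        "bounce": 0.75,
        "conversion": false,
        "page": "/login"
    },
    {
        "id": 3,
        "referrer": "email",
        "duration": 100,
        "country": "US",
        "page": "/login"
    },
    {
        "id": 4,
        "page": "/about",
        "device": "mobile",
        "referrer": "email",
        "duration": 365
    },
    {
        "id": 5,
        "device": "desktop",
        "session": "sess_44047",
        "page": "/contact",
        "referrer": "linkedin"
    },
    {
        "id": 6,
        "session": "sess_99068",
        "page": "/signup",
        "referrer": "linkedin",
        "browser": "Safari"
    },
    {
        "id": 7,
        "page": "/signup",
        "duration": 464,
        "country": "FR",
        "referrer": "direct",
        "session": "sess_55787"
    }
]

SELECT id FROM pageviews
[1, 2, 3, 4, 5, 6, 7]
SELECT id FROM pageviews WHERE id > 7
[]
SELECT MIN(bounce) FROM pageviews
0.57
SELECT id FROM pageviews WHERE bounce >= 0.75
[2]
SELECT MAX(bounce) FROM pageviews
0.75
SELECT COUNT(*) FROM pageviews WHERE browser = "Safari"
2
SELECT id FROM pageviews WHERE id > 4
[5, 6, 7]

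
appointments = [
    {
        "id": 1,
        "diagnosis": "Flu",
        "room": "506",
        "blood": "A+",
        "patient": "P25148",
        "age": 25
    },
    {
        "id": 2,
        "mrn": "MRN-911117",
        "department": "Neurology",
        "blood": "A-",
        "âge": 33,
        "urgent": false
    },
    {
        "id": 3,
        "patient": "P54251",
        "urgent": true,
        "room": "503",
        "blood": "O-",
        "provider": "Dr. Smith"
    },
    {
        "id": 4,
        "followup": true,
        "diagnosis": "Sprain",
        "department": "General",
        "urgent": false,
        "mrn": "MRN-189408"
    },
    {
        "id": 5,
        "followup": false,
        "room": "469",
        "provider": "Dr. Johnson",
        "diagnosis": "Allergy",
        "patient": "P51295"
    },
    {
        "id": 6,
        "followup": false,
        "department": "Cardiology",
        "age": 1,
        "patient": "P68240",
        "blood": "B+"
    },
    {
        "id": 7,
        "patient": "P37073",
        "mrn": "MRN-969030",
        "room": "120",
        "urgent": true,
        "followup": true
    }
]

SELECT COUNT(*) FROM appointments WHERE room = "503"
1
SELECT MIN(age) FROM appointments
1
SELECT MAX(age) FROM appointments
25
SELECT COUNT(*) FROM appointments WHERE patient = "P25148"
1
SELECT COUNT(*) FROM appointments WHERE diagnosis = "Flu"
1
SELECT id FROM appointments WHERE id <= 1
[1]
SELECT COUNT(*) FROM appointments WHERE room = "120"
1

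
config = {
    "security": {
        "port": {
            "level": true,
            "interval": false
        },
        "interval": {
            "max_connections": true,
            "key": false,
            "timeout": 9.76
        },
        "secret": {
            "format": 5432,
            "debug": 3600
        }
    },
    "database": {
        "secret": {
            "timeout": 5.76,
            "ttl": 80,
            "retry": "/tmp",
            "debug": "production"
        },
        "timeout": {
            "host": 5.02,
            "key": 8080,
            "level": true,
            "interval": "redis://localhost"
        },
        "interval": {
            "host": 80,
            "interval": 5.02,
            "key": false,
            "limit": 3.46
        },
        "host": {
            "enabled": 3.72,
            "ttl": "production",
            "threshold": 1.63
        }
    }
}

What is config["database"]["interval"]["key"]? False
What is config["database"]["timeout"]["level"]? True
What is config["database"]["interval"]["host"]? 80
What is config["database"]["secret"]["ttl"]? 80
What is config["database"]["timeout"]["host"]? 5.02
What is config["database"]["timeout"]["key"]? 8080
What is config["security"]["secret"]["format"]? 5432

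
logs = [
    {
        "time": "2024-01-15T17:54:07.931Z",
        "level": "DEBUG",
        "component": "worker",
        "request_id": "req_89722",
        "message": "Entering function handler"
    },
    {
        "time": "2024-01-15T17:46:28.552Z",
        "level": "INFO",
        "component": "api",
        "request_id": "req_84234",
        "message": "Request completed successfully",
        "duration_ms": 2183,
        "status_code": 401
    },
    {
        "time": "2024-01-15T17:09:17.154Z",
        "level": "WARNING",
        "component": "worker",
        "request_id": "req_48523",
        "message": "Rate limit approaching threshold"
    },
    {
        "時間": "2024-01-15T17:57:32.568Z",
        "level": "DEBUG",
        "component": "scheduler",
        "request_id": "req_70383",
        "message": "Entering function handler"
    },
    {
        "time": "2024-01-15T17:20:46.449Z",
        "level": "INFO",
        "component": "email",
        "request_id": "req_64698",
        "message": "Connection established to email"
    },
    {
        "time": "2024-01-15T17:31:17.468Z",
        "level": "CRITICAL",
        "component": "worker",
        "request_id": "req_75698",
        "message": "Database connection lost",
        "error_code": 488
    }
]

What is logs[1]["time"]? "2024-01-15T17:46:28.552Z"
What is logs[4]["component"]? "email"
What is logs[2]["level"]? "WARNING"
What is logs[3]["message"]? "Entering function handler"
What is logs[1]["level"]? "INFO"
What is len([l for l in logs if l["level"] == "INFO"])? 2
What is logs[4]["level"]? "INFO"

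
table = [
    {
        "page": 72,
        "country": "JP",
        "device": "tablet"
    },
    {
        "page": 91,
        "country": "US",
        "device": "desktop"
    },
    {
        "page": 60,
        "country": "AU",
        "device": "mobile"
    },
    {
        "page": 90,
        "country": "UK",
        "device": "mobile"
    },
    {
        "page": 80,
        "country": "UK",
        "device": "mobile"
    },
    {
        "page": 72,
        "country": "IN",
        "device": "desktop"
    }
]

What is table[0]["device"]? "tablet"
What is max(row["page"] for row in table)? 91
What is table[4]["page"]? 80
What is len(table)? 6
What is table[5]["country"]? "IN"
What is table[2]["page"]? 60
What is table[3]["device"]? "mobile"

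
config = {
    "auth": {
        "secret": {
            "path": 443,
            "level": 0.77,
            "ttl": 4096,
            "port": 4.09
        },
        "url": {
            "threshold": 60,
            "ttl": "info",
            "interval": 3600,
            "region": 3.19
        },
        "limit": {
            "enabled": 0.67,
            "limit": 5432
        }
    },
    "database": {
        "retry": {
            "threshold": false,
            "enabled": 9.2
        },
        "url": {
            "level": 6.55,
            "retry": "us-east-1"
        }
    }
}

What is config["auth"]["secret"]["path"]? 443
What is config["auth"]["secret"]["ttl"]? 4096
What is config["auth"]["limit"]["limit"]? 5432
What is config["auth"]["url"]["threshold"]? 60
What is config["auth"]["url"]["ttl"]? "info"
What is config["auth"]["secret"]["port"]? 4.09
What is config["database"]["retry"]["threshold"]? False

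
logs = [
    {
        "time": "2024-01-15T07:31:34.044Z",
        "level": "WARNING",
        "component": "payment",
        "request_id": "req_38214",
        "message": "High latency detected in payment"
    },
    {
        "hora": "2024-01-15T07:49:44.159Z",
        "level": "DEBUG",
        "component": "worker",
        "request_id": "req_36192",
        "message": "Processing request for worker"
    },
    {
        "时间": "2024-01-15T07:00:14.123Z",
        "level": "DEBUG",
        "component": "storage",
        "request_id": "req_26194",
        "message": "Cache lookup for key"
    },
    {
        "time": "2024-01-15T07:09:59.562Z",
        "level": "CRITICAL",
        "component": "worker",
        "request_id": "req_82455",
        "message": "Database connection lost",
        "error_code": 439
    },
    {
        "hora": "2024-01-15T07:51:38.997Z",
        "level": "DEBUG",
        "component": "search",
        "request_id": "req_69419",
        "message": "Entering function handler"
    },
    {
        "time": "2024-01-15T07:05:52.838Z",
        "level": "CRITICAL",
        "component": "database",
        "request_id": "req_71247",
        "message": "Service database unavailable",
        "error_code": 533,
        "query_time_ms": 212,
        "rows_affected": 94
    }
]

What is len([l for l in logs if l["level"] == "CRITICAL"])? 2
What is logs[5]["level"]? "CRITICAL"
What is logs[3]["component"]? "worker"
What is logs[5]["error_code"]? 533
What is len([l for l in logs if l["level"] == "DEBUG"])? 3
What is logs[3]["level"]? "CRITICAL"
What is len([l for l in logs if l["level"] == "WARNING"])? 1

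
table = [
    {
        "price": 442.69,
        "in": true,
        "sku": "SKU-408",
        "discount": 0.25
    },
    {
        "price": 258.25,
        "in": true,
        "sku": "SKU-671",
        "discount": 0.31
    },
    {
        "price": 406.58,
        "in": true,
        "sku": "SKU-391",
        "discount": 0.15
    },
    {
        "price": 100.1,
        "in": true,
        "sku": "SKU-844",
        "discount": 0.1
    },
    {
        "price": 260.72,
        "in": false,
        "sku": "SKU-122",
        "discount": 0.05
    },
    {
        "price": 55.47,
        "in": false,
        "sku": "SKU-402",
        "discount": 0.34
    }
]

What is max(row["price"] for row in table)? 442.69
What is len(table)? 6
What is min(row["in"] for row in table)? False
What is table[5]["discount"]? 0.34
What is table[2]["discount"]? 0.15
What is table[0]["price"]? 442.69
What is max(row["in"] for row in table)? True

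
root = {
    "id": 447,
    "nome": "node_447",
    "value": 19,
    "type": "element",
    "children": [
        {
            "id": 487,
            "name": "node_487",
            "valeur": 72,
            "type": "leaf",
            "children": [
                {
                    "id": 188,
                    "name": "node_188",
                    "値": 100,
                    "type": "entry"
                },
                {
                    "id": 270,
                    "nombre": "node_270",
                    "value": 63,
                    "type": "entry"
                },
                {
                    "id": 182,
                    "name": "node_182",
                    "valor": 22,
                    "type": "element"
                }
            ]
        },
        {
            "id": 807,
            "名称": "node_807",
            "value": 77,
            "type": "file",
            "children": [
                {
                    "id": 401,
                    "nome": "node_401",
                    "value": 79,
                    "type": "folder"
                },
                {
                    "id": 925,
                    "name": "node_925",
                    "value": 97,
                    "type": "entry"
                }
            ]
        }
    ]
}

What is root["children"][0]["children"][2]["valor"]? 22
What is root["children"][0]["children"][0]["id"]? 188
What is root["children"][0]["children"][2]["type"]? "element"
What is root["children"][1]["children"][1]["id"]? 925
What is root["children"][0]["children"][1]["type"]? "entry"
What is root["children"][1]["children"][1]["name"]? "node_925"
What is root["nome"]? "node_447"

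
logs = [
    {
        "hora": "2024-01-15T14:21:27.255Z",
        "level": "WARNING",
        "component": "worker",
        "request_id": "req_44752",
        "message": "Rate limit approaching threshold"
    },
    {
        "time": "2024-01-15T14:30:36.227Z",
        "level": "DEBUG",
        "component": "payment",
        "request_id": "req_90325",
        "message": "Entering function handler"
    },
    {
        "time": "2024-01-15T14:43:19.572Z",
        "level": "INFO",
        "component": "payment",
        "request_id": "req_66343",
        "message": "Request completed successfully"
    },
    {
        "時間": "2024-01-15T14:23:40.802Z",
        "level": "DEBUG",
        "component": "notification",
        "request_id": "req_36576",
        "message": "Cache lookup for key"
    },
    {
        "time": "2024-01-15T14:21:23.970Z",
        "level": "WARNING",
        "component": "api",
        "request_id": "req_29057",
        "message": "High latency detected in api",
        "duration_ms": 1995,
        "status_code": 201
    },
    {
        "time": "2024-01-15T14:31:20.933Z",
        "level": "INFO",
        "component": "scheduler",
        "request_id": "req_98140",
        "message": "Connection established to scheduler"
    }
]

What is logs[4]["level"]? "WARNING"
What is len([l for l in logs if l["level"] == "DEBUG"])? 2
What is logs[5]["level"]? "INFO"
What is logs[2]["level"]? "INFO"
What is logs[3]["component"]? "notification"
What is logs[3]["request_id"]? "req_36576"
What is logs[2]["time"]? "2024-01-15T14:43:19.572Z"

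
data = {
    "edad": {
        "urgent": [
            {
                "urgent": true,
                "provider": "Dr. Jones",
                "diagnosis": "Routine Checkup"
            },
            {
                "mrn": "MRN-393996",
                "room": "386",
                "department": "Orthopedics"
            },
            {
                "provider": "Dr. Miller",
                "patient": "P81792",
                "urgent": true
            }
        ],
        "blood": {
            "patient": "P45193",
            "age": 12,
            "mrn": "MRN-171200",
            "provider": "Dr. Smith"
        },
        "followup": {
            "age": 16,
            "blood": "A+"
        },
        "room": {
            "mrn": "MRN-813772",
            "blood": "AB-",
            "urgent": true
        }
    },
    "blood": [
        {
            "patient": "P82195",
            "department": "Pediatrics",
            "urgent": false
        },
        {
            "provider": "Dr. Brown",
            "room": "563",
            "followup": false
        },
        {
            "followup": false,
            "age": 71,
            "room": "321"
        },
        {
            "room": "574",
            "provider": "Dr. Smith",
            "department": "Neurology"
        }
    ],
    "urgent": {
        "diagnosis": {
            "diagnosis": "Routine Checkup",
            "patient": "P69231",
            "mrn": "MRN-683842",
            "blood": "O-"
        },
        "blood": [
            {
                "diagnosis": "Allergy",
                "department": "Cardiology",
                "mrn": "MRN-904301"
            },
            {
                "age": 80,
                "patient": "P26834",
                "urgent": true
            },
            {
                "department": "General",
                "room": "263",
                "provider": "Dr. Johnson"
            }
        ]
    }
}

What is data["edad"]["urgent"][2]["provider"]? "Dr. Miller"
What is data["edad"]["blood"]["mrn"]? "MRN-171200"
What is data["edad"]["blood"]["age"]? 12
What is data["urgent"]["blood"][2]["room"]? "263"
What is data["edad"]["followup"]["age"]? 16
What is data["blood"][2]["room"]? "321"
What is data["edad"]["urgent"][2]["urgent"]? True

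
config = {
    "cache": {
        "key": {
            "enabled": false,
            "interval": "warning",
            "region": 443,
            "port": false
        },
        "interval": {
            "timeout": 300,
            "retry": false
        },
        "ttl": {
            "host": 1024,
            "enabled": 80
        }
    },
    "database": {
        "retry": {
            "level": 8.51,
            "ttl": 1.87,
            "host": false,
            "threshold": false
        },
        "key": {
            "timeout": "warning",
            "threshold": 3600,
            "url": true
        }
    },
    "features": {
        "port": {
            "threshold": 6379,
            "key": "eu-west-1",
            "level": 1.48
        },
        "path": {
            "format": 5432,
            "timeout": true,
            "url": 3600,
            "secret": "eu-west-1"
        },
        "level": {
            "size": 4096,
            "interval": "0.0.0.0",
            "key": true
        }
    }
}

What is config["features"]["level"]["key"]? True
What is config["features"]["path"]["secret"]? "eu-west-1"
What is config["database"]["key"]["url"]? True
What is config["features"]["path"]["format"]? 5432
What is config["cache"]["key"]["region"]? 443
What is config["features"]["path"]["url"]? 3600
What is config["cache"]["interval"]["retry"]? False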